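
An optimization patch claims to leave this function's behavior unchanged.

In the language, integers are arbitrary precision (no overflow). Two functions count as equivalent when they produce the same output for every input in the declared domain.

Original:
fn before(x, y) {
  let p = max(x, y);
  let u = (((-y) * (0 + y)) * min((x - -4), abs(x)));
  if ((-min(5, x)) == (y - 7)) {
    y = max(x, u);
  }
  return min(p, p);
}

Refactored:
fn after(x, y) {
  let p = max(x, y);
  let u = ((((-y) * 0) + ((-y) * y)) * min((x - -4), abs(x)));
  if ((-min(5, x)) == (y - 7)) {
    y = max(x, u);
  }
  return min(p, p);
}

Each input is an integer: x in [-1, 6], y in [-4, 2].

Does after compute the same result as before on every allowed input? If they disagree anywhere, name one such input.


Although arithmetic usage differs, 56/56 inputs agree.
verdict: equivalent


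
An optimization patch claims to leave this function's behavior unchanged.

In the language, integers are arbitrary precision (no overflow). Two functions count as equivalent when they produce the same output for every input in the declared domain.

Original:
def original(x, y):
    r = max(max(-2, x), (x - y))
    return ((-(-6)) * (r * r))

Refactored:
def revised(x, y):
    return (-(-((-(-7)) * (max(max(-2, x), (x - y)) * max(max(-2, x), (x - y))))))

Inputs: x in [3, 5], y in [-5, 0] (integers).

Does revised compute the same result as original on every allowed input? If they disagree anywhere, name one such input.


Run the pair on x=3, y=-5.
original: r = 8; return 384
revised: return 448
384 vs 448 — the two versions disagree here.
verdict: not equivalent; witness: x=3, y=-5


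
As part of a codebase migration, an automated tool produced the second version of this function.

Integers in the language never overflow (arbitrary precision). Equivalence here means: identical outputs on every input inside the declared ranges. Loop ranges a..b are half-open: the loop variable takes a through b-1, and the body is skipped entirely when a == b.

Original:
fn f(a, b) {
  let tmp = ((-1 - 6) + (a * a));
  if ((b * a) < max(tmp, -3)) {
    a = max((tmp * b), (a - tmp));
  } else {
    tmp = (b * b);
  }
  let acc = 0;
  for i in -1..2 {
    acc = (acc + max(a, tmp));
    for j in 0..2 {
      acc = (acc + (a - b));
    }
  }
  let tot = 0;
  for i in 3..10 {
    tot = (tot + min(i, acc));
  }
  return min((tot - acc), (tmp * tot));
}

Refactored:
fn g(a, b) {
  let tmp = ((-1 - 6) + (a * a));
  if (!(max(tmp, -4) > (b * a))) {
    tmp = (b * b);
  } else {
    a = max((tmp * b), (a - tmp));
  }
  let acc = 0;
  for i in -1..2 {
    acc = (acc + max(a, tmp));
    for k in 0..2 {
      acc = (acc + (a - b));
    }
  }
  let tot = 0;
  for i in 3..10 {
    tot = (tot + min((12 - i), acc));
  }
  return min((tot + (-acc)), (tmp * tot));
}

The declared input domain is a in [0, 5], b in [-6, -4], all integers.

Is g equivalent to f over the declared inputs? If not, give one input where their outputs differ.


At a=1, b=-4: f gives -252, g gives -36.
verdict: not equivalent; witness: a=1, b=-4


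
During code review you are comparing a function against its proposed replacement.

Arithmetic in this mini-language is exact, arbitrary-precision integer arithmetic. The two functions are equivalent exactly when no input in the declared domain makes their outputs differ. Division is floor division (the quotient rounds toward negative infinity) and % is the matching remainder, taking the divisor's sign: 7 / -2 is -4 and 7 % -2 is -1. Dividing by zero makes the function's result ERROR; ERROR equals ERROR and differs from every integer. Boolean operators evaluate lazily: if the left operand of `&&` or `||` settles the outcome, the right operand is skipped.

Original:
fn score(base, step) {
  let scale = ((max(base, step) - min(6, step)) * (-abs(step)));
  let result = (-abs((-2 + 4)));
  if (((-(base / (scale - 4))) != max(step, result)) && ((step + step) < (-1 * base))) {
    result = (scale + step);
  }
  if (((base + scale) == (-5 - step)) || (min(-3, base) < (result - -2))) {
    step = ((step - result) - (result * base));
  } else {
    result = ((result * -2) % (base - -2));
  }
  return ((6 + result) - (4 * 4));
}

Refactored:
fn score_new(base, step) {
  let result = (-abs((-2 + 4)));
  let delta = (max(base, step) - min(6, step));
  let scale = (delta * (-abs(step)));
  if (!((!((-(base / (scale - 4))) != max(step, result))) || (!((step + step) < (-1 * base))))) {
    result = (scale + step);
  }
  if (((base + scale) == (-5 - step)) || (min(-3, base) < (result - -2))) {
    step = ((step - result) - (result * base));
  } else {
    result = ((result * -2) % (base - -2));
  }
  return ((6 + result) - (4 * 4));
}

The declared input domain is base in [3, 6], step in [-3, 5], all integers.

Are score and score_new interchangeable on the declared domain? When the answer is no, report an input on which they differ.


Equivalent — the differences include local variable names differ; also statement counts differ; also boolean connective usage differs, yet no declared input distinguishes the two.
Tracing base=3, step=-1: score: scale := -4 | result := -2 | (((-(base / (scale - 4))) != max(step, result)) && ((step + step) < (-1 * base))): false | (((base + scale) == (-5 - step)) || (min(-3, base) < (result - -2))): true | step := 7 | result -12 | score_new: result := -2 | delta := 4 | scale := -4 | (!((!((-(base / (scale - 4))) != max(step, result))) || (!((step + step) < (-1 * base))))): false | (((base + scale) == (-5 - step)) || (min(-3, base) < (result - -2))): true | step := 7 | result -12 — matching result -12.
Across all 36 domain points the two functions coincide.
verdict: equivalent


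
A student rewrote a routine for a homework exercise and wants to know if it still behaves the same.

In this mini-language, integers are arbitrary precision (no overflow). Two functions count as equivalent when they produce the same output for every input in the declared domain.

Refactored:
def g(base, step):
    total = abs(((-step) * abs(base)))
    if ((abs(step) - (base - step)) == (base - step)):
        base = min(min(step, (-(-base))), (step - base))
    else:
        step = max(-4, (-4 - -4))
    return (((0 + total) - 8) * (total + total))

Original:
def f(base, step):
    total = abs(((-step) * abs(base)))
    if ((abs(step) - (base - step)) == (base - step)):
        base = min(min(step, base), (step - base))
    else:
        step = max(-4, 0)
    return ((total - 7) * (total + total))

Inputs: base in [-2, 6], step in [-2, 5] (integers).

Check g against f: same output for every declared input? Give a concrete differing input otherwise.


At base=-2, step=-2: f gives -24, g gives -32.
verdict: not equivalent; witness: base=-2, step=-2


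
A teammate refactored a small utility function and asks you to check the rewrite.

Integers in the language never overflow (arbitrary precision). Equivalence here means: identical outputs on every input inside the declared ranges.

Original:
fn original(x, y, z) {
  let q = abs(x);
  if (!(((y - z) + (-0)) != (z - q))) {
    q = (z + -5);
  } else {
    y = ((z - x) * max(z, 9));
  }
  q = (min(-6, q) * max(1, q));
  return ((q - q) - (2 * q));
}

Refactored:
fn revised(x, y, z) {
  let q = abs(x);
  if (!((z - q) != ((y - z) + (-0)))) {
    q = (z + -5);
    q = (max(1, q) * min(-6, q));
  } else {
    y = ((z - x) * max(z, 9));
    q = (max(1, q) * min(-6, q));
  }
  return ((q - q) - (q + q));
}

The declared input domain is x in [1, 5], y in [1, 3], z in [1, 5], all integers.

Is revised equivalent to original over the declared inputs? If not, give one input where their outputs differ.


Behavior is preserved: although min/max/abs usage differs, statement counts differ, constant usage differs, arithmetic usage differs, the outputs never diverge.
Tracing x=3, y=1, z=1: original: q becomes 3; next (!(((y - z) + (-0)) != (z - q))) evaluates to false; next y becomes -18; next q becomes -18; next final value 36 | revised: q becomes 3; next (!((z - q) != ((y - z) + (-0)))) evaluates to false; next y becomes -18; next q becomes -18; next final value 36 — matching result 36.
Every one of the 75 inputs gives matching results.
verdict: equivalent


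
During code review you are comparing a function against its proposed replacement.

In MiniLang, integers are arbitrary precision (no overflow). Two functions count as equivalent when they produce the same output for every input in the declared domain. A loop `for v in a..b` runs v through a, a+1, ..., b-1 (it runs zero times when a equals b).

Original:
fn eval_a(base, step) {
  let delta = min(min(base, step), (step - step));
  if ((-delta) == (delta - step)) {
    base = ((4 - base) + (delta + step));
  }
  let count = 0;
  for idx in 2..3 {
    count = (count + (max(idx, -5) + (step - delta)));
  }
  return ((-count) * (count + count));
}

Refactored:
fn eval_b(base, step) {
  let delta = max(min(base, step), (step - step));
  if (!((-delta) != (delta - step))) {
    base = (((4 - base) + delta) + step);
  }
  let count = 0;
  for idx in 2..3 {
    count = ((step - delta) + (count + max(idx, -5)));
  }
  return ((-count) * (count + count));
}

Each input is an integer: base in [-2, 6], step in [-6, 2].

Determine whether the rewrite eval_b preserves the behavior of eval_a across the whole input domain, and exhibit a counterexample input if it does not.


Take base=-2, step=-6.
eval_a: delta=-6, then ((-delta) == (delta - step)) is false, then count=0, then (idx=2), then count=2, then returns -8
eval_b: delta=0, then (!((-delta) != (delta - step))) is false, then count=0, then (idx=2), then count=-4, then returns -32
-8 and -32 differ, so these are not the same function on this domain.
verdict: not equivalent; witness: base=-2, step=-6


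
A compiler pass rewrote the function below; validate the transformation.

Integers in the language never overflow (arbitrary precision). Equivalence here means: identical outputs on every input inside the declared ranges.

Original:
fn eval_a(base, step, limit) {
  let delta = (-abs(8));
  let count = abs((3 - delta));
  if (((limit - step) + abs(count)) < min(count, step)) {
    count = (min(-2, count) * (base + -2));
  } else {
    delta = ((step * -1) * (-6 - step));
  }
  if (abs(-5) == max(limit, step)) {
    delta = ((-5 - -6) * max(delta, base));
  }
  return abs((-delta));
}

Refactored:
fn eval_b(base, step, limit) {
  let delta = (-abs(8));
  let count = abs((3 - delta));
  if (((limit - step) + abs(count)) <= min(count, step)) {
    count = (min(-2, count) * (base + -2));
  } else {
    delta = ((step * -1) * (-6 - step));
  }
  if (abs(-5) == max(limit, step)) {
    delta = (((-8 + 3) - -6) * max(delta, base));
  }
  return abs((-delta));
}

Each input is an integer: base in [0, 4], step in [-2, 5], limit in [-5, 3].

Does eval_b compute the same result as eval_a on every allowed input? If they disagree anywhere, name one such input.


The rewrite breaks on base=0, step=3, limit=-5, where the results are 27 and 8.
eval_a: delta becomes -8; next count becomes 11; next (((limit - step) + abs(count)) < min(count, step)) evaluates to false; next delta becomes 27; next (abs(-5) == max(limit, step)) evaluates to false; next final value 27
eval_b: delta becomes -8; next count becomes 11; next (((limit - step) + abs(count)) <= min(count, step)) evaluates to true; next count becomes 4; next (abs(-5) == max(limit, step)) evaluates to false; next final value 8
verdict: not equivalent; witness: base=0, step=3, limit=-5


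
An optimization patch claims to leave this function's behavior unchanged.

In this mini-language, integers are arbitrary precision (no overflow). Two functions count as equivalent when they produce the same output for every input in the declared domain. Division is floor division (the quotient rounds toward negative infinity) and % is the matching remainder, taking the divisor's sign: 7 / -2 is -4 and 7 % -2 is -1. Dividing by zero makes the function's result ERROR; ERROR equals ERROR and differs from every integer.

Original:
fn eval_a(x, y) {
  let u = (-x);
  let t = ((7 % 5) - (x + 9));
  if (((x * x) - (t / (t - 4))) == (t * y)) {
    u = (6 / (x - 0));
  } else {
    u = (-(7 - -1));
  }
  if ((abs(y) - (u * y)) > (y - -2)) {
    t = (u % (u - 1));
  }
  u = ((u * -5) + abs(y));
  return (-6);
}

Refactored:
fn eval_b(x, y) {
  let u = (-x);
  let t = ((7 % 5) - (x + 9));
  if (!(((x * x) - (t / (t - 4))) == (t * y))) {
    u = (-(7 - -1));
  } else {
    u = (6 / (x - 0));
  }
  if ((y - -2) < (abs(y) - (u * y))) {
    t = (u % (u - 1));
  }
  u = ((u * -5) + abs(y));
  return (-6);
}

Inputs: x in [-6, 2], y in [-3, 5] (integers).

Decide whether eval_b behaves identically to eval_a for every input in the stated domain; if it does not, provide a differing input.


Side by side, the visible changes include: boolean connective usage differs; comparison usage differs.
Tracing x=2, y=-2: eval_a: u = -2; t = -9; (((x * x) - (t / (t - 4))) == (t * y)) -> false; u = -8; ((abs(y) - (u * y)) > (y - -2)) -> false; u = 42; return -6 | eval_b: u = -2; t = -9; (!(((x * x) - (t / (t - 4))) == (t * y))) -> true; u = -8; ((y - -2) < (abs(y) - (u * y))) -> false; u = 42; return -6 — matching result -6.
An exhaustive pass over the 81 declared inputs shows identical outputs.
verdict: equivalent


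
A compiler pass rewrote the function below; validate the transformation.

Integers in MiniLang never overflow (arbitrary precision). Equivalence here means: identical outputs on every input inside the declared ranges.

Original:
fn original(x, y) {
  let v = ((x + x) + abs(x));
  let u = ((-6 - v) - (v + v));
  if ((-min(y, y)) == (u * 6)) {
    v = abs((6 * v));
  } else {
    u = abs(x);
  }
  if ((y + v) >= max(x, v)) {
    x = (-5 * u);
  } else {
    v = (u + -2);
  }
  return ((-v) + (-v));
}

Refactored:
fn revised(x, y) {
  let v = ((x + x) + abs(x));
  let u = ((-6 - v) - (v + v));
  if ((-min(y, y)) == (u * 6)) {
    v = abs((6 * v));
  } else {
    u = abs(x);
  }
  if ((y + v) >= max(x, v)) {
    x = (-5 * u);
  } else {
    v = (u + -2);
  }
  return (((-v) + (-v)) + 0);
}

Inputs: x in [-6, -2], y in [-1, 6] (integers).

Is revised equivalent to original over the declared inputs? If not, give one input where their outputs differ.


Behavior is preserved: although arithmetic usage differs, and constant usage differs, the outputs never diverge.
Spot check at x=-4, y=-1 — original: v becomes -4; next u becomes 6; next ((-min(y, y)) == (u * 6)) evaluates to false; next u becomes 4; next ((y + v) >= max(x, v)) evaluates to false; next v becomes 2; next final value -4. revised: v becomes -4; next u becomes 6; next ((-min(y, y)) == (u * 6)) evaluates to false; next u becomes 4; next ((y + v) >= max(x, v)) evaluates to false; next v becomes 2; next final value -4. Both give -4.
Checked all 40 inputs in the declared domain: the outputs agree on every one.
verdict: equivalent


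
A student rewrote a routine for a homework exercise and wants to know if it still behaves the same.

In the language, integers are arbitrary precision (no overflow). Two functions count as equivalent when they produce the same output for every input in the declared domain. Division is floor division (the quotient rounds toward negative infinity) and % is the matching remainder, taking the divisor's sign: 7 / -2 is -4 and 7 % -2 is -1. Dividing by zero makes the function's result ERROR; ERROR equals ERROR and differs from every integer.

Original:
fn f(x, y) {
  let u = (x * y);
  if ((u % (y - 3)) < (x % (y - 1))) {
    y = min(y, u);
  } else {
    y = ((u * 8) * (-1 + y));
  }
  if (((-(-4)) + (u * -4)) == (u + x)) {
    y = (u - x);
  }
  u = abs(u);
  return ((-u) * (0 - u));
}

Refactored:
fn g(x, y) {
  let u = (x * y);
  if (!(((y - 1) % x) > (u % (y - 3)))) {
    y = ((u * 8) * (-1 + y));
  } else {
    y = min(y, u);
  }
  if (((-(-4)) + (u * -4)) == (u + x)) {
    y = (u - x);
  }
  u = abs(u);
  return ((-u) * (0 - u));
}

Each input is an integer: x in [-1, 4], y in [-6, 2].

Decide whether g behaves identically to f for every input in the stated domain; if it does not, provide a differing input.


Consider the input x=-1, y=1.
f: u = -1; division by zero -> ERROR
g: u = -1; (!(((y - 1) % x) > (u % (y - 3)))) -> false; y = -1; (((-(-4)) + (u * -4)) == (u + x)) -> false; u = 1; return 1
ERROR != 1, so the rewrite changes behavior.
verdict: not equivalent; witness: x=-1, y=1


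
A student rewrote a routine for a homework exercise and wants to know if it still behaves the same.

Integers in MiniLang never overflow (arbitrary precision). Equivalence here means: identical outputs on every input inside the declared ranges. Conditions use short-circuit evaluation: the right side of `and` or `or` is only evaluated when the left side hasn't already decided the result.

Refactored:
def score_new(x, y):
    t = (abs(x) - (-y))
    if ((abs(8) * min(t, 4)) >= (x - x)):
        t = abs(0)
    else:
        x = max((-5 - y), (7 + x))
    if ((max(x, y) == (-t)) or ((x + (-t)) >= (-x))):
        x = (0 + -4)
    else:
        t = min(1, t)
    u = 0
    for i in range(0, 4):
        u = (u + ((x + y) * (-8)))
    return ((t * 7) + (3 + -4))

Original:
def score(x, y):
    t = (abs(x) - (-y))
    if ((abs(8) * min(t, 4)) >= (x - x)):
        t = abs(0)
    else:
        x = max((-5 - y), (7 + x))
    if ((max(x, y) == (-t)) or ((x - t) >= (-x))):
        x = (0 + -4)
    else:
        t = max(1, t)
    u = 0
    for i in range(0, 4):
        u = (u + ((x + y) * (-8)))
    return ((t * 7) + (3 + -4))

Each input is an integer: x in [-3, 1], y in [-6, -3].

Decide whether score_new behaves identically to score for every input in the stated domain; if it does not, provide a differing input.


Not equivalent: x=-3, y=-3 separates them (6 vs -1).
score: t=0, then ((abs(8) * min(t, 4)) >= (x - x)) is true, then t=0, then ((max(x, y) == (-t)) or ((x - t) >= (-x))) is false, then t=1, then u=0, then (i=0), then u=48, then (i=1), then u=96, then (i=2), then u=144, then (i=3), then u=192, then returns 6
score_new: t=0, then ((abs(8) * min(t, 4)) >= (x - x)) is true, then t=0, then ((max(x, y) == (-t)) or ((x + (-t)) >= (-x))) is false, then t=0, then u=0, then (i=0), then u=48, then (i=1), then u=96, then (i=2), then u=144, then (i=3), then u=192, then returns -1
verdict: not equivalent; witness: x=-3, y=-3


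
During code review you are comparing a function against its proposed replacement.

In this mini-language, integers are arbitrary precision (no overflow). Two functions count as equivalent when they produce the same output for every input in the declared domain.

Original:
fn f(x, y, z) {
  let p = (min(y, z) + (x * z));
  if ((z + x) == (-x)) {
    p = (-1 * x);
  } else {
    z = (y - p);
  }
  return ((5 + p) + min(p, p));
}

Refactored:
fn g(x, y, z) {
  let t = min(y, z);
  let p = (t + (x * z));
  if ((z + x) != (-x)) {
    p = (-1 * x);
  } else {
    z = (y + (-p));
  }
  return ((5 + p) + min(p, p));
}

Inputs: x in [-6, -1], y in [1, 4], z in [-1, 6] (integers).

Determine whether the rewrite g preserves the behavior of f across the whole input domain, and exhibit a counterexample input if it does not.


Not equivalent: x=-6, y=1, z=-1 separates them (15 vs 17).
f: p = 5; ((z + x) == (-x)) -> false; z = -4; return 15
g: t = -1; p = 5; ((z + x) != (-x)) -> true; p = 6; return 17
verdict: not equivalent; witness: x=-6, y=1, z=-1


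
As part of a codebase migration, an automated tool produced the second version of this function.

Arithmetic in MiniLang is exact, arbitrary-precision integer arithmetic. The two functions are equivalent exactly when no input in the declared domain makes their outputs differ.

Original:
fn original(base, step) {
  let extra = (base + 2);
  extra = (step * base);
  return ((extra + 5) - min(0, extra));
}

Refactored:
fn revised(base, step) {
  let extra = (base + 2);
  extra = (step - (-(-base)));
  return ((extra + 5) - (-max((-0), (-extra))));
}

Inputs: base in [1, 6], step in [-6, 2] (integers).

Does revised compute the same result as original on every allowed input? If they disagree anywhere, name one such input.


At base=1, step=1: original gives 6, revised gives 5.
verdict: not equivalent; witness: base=1, step=1


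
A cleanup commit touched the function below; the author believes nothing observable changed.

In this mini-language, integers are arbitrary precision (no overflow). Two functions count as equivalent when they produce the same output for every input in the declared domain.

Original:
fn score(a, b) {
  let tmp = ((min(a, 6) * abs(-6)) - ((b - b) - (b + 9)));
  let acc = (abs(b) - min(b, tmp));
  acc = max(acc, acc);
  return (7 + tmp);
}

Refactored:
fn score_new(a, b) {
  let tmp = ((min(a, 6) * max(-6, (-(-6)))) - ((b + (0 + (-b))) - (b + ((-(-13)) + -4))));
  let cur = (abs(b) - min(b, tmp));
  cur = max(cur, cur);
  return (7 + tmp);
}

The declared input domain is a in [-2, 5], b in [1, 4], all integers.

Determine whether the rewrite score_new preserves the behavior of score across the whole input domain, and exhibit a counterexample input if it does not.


Although arithmetic usage differs; and constant usage differs; and local variable names differ; and min/max/abs usage differs, 32/32 inputs agree.
verdict: equivalent


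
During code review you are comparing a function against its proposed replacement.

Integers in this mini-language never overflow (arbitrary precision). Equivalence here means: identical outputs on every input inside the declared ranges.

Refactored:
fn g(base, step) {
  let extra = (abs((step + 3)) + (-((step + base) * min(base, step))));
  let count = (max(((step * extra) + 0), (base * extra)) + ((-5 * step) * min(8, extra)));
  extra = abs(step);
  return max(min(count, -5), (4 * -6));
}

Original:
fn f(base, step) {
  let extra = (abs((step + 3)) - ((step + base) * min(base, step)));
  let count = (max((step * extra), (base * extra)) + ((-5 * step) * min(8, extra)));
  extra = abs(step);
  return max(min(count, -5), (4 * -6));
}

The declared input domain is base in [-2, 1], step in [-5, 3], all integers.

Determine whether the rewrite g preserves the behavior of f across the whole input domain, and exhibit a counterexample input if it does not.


This is a faithful refactor — constant usage differs, arithmetic usage differs, but the computed results match everywhere.
One worked example (base=-1, step=0) — f: extra := 2 | count := 0 | extra := 0 | result -5; g: extra := 2 | count := 0 | extra := 0 | result -5; agreement on -5.
Checked all 36 inputs in the declared domain: the outputs agree on every one.
verdict: equivalent


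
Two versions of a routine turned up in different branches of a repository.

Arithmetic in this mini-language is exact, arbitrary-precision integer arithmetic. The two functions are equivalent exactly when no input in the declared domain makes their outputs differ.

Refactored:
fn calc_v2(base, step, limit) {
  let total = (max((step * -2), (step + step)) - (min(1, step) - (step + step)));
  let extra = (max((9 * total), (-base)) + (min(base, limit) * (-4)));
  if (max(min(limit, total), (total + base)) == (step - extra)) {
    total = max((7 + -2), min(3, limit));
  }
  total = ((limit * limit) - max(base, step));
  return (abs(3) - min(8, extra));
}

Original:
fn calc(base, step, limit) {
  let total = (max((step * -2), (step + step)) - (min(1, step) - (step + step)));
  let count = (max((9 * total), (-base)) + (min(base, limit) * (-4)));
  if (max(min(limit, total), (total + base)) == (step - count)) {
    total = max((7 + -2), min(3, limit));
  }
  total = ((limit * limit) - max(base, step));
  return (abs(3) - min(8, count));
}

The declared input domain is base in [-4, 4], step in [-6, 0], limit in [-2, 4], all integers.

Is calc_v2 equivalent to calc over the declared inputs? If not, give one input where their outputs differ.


This is a faithful refactor — local variable names differ, but the computed results match everywhere.
One worked example (base=3, step=-5, limit=0) — calc: total becomes 5; next count becomes 45; next (max(min(limit, total), (total + base)) == (step - count)) evaluates to false; next total becomes -3; next final value -5; calc_v2: total becomes 5; next extra becomes 45; next (max(min(limit, total), (total + base)) == (step - extra)) evaluates to false; next total becomes -3; next final value -5; agreement on -5.
Sweeping the whole domain (441 inputs) finds no disagreement.
verdict: equivalent


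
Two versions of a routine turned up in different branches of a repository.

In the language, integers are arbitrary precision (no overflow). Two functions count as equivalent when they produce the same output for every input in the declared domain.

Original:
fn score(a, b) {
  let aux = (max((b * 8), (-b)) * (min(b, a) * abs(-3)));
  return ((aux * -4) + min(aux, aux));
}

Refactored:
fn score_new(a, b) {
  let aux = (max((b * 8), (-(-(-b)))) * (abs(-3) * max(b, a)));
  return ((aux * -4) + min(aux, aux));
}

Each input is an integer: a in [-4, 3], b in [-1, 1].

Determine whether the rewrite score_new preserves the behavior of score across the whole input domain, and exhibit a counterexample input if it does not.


There is a counterexample at a=-4, b=-1: 36 on one side, 9 on the other.
score: aux=-12, then returns 36
score_new: aux=-3, then returns 9
verdict: not equivalent; witness: a=-4, b=-1


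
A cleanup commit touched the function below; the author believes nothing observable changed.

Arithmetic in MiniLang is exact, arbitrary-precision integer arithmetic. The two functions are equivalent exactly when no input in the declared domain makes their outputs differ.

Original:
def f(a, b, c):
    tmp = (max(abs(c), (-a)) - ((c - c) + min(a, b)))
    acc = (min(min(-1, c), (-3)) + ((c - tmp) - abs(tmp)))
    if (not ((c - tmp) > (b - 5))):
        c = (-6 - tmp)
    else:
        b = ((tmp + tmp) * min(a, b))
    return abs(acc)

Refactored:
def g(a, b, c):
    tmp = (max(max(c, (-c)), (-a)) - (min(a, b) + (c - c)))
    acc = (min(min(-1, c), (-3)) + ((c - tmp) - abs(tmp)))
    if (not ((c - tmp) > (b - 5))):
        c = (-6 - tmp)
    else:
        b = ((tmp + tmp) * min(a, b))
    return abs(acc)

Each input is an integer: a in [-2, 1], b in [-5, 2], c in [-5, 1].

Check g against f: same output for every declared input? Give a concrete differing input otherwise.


The two versions differ — the changes include min/max/abs usage differs.
Tracing a=0, b=-2, c=-4: f: tmp := 6 | acc := -20 | (not ((c - tmp) > (b - 5))): true | c := -12 | result 20 | g: tmp := 6 | acc := -20 | (not ((c - tmp) > (b - 5))): true | c := -12 | result 20 — matching result 20.
Checked all 224 inputs in the declared domain: the outputs agree on every one.
verdict: equivalent


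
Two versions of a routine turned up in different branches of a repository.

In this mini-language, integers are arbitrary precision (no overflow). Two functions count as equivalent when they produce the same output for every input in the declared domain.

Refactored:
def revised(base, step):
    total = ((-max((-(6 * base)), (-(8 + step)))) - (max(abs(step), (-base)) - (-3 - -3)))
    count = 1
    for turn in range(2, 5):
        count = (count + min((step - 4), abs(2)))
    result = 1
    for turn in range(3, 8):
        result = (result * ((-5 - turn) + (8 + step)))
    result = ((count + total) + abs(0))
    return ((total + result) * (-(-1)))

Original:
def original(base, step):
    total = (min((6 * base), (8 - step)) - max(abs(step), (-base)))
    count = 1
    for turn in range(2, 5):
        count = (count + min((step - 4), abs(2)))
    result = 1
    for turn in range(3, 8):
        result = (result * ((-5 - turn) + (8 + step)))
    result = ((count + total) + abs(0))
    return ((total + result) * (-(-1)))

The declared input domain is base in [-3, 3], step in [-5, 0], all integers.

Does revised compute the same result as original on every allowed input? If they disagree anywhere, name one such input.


Not equivalent: base=1, step=-5 separates them (-24 vs -30).
original: total := 1 | count := 1 | iter turn=2: | count := -8 | iter turn=3: | count := -17 | iter turn=4: | count := -26 | result := 1 | iter turn=3: | result := -5 | iter turn=4: | result := 30 | iter turn=5: | result := -210 | iter turn=6: | result := 1680 | iter turn=7: | result := -15120 | result := -25 | result -24
revised: total := -2 | count := 1 | iter turn=2: | count := -8 | iter turn=3: | count := -17 | iter turn=4: | count := -26 | result := 1 | iter turn=3: | result := -5 | iter turn=4: | result := 30 | iter turn=5: | result := -210 | iter turn=6: | result := 1680 | iter turn=7: | result := -15120 | result := -28 | result -30
verdict: not equivalent; witness: base=1, step=-5


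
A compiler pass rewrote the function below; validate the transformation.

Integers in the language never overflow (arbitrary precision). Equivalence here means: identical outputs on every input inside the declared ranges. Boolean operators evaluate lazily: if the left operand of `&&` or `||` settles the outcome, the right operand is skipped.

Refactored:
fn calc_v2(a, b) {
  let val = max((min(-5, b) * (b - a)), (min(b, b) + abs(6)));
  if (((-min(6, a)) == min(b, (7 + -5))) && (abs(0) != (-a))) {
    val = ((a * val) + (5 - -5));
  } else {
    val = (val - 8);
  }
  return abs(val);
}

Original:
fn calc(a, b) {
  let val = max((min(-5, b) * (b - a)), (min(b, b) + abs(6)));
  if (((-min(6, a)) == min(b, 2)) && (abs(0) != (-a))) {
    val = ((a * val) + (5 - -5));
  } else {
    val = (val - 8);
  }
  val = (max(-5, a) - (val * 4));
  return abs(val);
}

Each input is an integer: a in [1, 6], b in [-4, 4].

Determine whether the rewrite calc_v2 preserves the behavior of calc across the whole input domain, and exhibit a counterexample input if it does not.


Consider the input a=1, b=-4.
calc: val := 25 | (((-min(6, a)) == min(b, 2)) && (abs(0) != (-a))): false | val := 17 | val := -67 | result 67
calc_v2: val := 25 | (((-min(6, a)) == min(b, (7 + -5))) && (abs(0) != (-a))): false | val := 17 | result 17
67 against 17: the behavior changed.
verdict: not equivalent; witness: a=1, b=-4


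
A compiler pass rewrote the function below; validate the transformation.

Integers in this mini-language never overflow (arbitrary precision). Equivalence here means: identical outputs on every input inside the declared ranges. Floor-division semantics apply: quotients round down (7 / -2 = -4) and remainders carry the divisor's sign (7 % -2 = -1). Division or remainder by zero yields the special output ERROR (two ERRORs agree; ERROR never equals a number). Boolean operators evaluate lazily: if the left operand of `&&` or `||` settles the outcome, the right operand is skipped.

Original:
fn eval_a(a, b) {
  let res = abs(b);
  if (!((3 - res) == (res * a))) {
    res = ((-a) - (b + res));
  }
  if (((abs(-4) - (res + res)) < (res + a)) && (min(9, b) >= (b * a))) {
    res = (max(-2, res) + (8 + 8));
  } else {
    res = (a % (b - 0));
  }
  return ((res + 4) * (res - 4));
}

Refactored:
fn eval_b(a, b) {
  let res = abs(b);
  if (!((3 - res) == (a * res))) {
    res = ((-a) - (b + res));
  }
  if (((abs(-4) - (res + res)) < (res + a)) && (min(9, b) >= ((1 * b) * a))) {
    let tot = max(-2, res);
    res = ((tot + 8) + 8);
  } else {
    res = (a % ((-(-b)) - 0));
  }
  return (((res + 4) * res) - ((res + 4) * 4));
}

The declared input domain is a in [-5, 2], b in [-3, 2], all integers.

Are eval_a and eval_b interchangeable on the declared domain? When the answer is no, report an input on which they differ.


Differences: local variable names differ, and arithmetic usage differs, and statement counts differ, and constant usage differs — yet all 48 inputs agree.
verdict: equivalent


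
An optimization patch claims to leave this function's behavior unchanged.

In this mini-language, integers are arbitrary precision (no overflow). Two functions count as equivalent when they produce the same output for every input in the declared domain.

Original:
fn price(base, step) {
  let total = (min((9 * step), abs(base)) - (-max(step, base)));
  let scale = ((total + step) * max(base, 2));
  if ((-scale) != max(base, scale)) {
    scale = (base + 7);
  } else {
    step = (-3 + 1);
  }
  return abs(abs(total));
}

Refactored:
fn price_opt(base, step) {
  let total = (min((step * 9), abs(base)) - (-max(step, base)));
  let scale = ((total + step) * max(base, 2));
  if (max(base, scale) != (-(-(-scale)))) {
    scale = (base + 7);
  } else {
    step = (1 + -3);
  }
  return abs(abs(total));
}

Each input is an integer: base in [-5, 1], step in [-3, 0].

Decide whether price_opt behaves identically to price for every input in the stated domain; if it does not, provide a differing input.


Changes here: same computation, different form; the full 28-point sweep finds no disagreement.
verdict: equivalent


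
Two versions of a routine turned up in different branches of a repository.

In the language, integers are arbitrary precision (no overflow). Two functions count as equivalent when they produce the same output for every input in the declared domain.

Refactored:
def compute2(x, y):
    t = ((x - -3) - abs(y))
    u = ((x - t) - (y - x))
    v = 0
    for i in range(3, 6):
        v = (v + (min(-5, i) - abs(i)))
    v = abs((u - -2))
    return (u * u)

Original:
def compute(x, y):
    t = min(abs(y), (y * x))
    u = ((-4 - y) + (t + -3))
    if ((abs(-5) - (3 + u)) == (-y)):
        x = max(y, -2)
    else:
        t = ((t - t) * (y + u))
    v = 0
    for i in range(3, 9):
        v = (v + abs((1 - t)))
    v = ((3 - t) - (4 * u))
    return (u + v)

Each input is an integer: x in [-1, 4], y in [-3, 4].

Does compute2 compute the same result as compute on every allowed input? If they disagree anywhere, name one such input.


These are not equivalent — on x=-1, y=-3 the outputs split (3 vs 4).
compute: t := 3 | u := -1 | ((abs(-5) - (3 + u)) == (-y)): true | x := -2 | v := 0 | iter i=3: | v := 2 | iter i=4: | v := 4 | iter i=5: | v := 6 | iter i=6: | v := 8 | iter i=7: | v := 10 | iter i=8: | v := 12 | v := 4 | result 3
compute2: t := -1 | u := 2 | v := 0 | iter i=3: | v := -8 | iter i=4: | v := -17 | iter i=5: | v := -27 | v := 4 | result 4
verdict: not equivalent; witness: x=-1, y=-3


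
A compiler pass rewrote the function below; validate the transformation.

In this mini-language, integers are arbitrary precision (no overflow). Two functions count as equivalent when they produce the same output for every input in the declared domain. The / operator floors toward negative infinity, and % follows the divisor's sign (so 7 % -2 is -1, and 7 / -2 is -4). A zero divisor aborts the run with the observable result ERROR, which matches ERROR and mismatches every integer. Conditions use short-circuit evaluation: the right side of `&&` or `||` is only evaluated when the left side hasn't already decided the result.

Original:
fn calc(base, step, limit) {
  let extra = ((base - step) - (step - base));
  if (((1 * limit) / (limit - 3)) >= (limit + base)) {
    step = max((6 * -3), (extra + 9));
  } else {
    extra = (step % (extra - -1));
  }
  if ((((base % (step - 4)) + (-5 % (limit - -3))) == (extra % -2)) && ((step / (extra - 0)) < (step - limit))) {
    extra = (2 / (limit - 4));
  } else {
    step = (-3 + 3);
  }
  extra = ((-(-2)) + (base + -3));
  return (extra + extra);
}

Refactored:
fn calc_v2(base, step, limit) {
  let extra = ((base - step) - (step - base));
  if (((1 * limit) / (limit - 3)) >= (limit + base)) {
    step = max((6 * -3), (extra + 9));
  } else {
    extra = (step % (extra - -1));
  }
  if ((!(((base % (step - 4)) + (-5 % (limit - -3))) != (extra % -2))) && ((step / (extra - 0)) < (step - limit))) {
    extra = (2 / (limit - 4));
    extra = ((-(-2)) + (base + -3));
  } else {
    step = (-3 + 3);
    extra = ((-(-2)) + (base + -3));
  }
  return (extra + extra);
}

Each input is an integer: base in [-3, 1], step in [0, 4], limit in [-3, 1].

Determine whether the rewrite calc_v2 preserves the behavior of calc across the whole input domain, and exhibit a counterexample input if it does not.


The two are interchangeable: arithmetic usage differs, and statement counts differ, and boolean connective usage differs, and comparison usage differs, and constant usage differs, and every declared input agrees.
Spot check at base=-2, step=2, limit=1 — calc: extra=-8, then (((1 * limit) / (limit - 3)) >= (limit + base)) is true, then step=1, then ((((base % (step - 4)) + (-5 % (limit - -3))) == (extra % -2)) && ((step / (extra - 0)) < (step - limit))) is false, then step=0, then extra=-3, then returns -6. calc_v2: extra=-8, then (((1 * limit) / (limit - 3)) >= (limit + base)) is true, then step=1, then ((!(((base % (step - 4)) + (-5 % (limit - -3))) != (extra % -2))) && ((step / (extra - 0)) < (step - limit))) is false, then step=0, then extra=-3, then returns -6. Both give -6.
Sweeping the whole domain (125 inputs) finds no disagreement.
verdict: equivalent


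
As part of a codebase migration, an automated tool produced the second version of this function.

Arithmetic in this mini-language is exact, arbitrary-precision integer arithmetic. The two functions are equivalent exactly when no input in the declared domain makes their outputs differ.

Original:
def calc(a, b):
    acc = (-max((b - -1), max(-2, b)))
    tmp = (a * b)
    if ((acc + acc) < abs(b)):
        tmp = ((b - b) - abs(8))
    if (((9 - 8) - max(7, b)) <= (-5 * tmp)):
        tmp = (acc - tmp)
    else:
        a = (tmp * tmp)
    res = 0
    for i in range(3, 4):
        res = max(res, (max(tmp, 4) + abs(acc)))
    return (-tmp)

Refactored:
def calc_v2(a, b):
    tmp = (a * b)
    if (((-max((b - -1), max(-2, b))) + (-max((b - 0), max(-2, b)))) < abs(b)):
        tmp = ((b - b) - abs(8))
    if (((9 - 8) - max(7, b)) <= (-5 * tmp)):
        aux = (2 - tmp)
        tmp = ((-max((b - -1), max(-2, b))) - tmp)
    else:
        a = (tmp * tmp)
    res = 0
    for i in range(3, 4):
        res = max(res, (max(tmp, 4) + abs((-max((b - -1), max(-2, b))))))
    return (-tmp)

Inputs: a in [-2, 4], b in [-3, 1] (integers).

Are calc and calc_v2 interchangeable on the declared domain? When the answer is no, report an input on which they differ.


Not equivalent: a=-2, b=-1 separates them (-8 vs -2).
calc: acc = 0; tmp = 2; ((acc + acc) < abs(b)) -> true; tmp = -8; (((9 - 8) - max(7, b)) <= (-5 * tmp)) -> true; tmp = 8; res = 0; [i=3]; res = 8; return -8
calc_v2: tmp = 2; (((-max((b - -1), max(-2, b))) + (-max((b - 0), max(-2, b)))) < abs(b)) -> false; (((9 - 8) - max(7, b)) <= (-5 * tmp)) -> false; a = 4; res = 0; [i=3]; res = 4; return -2
verdict: not equivalent; witness: a=-2, b=-1


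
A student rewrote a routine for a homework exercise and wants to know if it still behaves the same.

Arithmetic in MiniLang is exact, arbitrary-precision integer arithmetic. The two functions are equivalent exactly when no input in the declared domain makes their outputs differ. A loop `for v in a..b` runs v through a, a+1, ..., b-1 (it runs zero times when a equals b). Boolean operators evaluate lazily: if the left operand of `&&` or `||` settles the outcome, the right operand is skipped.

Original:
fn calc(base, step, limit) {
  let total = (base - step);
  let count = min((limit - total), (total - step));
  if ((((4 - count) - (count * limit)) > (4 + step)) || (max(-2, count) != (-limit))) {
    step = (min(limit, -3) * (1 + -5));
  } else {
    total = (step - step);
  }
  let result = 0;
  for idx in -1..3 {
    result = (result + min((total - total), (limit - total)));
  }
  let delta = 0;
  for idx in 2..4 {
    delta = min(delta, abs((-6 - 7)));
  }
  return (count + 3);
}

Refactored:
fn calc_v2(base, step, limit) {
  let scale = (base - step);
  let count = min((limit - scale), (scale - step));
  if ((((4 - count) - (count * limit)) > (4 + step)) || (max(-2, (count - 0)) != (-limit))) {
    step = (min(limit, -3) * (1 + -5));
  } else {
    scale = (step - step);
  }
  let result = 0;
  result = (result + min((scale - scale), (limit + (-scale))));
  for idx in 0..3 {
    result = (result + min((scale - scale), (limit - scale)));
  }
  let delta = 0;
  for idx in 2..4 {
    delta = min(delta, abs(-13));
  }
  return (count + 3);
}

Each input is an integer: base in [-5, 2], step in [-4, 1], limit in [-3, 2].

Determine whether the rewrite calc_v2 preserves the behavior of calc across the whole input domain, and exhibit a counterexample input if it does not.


Side by side, the visible changes include: loop structure differs, local variable names differ, statement counts differ, arithmetic usage differs, constant usage differs, min/max/abs usage differs.
Spot check at base=-3, step=-2, limit=2 — calc: total := -1 | count := 1 | ((((4 - count) - (count * limit)) > (4 + step)) || (max(-2, count) != (-limit))): true | step := 12 | result := 0 | iter idx=-1: | result := 0 | iter idx=0: | result := 0 | iter idx=1: | result := 0 | iter idx=2: | result := 0 | delta := 0 | iter idx=2: | delta := 0 | iter idx=3: | delta := 0 | result 4. calc_v2: scale := -1 | count := 1 | ((((4 - count) - (count * limit)) > (4 + step)) || (max(-2, (count - 0)) != (-limit))): true | step := 12 | result := 0 | result := 0 | iter idx=0: | result := 0 | iter idx=1: | result := 0 | iter idx=2: | result := 0 | delta := 0 | iter idx=2: | delta := 0 | iter idx=3: | delta := 0 | result 4. Both give 4.
Every one of the 288 inputs gives matching results.
verdict: equivalent
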